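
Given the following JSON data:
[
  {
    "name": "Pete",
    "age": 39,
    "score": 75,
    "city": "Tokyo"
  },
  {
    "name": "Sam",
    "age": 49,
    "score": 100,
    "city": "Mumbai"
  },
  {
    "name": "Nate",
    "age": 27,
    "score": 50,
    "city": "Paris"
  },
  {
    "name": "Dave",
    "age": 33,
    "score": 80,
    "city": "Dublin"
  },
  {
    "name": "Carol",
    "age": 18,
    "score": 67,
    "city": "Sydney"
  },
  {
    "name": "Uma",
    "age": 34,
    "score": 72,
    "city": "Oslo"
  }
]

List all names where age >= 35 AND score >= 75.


Checking both conditions:
  Pete (age=39, score=75) -> YES
  Sam (age=49, score=100) -> YES
  Nate (age=27, score=50) -> no
  Dave (age=33, score=80) -> no
  Carol (age=18, score=67) -> no
  Uma (age=34, score=72) -> no


ANSWER: Pete, Sam


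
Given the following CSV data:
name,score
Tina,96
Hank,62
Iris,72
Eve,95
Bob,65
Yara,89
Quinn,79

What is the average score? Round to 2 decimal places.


Scores: 96, 62, 72, 95, 65, 89, 79
Sum = 558
Count = 7
Average = 558 / 7 = 79.71

ANSWER: 79.71


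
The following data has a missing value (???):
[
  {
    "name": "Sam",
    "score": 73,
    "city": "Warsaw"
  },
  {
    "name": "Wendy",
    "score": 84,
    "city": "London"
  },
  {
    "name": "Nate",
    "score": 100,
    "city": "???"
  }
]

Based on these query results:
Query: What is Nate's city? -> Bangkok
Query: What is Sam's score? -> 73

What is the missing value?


The missing value is Nate's city
From query: Nate's city = Bangkok

ANSWER: Bangkok


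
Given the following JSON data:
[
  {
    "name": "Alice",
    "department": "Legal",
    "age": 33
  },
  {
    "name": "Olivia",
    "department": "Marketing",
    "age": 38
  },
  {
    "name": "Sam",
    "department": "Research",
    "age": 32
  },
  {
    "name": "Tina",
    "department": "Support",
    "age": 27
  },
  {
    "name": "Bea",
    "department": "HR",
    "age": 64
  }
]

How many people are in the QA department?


Scanning records for department = QA
  No matches found
Count: 0

ANSWER: 0


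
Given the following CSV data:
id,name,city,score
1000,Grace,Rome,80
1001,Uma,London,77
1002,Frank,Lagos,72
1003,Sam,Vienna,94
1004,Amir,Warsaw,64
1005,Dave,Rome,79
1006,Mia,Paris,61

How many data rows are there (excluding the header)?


Counting rows (excluding header):
Header: id,name,city,score
Data rows: 7

ANSWER: 7


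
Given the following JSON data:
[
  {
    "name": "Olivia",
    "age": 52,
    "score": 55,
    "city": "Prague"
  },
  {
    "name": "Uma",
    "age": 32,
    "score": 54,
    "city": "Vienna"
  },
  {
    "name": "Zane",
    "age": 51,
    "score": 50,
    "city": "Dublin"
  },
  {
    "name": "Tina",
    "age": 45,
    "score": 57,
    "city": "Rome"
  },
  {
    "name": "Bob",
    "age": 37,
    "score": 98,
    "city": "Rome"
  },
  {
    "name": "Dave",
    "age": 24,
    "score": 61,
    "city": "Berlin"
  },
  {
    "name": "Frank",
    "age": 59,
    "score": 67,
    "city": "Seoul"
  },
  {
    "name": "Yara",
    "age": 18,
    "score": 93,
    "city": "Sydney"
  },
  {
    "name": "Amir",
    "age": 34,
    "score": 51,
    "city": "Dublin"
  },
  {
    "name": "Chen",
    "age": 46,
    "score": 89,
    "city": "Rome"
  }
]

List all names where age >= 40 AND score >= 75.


Checking both conditions:
  Olivia (age=52, score=55) -> no
  Uma (age=32, score=54) -> no
  Zane (age=51, score=50) -> no
  Tina (age=45, score=57) -> no
  Bob (age=37, score=98) -> no
  Dave (age=24, score=61) -> no
  Frank (age=59, score=67) -> no
  Yara (age=18, score=93) -> no
  Amir (age=34, score=51) -> no
  Chen (age=46, score=89) -> YES


ANSWER: Chen


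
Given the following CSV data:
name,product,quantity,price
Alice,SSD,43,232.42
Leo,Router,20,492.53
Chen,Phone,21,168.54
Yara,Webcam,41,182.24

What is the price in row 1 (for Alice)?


Row 1: Alice
Column 'price' = 232.42

ANSWER: 232.42


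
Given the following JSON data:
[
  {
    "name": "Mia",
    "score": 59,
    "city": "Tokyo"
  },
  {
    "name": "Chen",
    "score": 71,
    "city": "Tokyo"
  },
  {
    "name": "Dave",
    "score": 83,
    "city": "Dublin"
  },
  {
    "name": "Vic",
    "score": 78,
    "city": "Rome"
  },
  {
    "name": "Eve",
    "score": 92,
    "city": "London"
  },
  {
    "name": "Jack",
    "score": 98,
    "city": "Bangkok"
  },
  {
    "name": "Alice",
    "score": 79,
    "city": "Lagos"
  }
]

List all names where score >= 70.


Filtering records where score >= 70:
  Mia (score=59) -> no
  Chen (score=71) -> YES
  Dave (score=83) -> YES
  Vic (score=78) -> YES
  Eve (score=92) -> YES
  Jack (score=98) -> YES
  Alice (score=79) -> YES


ANSWER: Chen, Dave, Vic, Eve, Jack, Alice


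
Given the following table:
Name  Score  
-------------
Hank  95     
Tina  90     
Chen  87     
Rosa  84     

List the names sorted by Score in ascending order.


Sorting by Score (ascending):
  Rosa: 84
  Chen: 87
  Tina: 90
  Hank: 95


ANSWER: Rosa, Chen, Tina, Hank


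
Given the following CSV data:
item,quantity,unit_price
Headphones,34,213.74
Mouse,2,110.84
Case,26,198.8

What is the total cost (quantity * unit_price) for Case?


Row: Case
quantity = 26
unit_price = 198.8
total = 26 * 198.8 = 5168.8

ANSWER: 5168.8


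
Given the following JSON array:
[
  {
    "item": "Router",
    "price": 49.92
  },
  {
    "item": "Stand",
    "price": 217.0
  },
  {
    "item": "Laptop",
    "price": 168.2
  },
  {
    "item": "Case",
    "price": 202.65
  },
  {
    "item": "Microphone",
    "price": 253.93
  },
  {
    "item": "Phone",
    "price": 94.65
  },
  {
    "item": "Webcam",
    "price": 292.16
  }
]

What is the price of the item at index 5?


Array index 5 -> Phone
price = 94.65

ANSWER: 94.65


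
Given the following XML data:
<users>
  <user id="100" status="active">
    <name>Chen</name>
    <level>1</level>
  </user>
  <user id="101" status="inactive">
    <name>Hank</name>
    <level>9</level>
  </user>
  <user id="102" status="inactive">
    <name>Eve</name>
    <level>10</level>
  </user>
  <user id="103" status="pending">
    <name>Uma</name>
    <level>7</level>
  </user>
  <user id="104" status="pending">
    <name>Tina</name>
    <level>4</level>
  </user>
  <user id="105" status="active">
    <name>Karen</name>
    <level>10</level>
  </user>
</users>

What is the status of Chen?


Finding user with name = Chen
user id="100" status="active"

ANSWER: active


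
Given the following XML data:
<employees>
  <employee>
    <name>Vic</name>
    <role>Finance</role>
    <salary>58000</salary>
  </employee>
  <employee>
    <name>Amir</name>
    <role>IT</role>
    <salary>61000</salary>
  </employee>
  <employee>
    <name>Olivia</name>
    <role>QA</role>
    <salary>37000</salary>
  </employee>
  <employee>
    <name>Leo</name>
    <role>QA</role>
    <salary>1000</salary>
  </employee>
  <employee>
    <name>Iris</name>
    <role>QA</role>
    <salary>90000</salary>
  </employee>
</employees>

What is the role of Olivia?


Searching for <employee> with <name>Olivia</name>
Found at position 3
<role>QA</role>

ANSWER: QA


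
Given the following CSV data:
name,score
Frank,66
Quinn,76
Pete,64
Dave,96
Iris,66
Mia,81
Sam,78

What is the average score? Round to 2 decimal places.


Scores: 66, 76, 64, 96, 66, 81, 78
Sum = 527
Count = 7
Average = 527 / 7 = 75.29

ANSWER: 75.29


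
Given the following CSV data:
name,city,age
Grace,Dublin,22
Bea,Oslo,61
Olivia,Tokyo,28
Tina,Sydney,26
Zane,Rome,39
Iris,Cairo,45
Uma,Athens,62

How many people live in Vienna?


Scanning city column for 'Vienna':
Total matches: 0

ANSWER: 0


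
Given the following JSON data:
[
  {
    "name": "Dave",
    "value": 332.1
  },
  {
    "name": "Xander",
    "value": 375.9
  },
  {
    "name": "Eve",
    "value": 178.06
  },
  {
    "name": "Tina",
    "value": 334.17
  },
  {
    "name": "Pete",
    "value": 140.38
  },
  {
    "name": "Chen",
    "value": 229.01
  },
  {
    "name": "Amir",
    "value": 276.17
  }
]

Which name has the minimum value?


Comparing values:
  Dave: 332.1
  Xander: 375.9
  Eve: 178.06
  Tina: 334.17
  Pete: 140.38
  Chen: 229.01
  Amir: 276.17
Minimum: Pete (140.38)

ANSWER: Pete


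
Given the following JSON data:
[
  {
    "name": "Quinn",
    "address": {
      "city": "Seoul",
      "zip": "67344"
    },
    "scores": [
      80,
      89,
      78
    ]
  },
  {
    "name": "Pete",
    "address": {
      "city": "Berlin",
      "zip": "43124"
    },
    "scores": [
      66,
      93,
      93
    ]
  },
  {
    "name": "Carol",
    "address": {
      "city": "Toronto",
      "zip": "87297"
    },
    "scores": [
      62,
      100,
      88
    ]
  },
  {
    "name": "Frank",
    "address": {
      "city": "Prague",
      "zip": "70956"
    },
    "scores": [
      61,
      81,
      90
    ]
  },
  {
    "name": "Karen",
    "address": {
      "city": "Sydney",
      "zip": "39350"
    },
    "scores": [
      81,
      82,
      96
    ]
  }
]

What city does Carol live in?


Path: records[2].address.city
Value: Toronto

ANSWER: Toronto


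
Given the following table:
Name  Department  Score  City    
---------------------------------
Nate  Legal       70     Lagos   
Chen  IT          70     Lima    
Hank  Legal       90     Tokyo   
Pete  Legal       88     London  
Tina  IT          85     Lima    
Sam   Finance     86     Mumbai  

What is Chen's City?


Row 2: Chen
City = Lima

ANSWER: Lima


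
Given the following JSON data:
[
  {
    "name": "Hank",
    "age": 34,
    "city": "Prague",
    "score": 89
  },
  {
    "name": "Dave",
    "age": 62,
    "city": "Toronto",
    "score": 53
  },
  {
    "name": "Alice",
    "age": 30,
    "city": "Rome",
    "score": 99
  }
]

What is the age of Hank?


Looking up record where name = Hank
Record index: 0
Field 'age' = 34

ANSWER: 34


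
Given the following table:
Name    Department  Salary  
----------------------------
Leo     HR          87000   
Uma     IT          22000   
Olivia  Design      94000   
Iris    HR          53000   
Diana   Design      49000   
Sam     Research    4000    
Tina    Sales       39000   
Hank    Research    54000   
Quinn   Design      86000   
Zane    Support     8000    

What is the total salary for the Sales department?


Sales department members:
  Tina: 39000
Total = 39000 = 39000

ANSWER: 39000


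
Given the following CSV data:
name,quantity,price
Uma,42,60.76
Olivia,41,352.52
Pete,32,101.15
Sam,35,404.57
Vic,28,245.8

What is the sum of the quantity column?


Values in 'quantity' column:
  Row 1: 42
  Row 2: 41
  Row 3: 32
  Row 4: 35
  Row 5: 28
Sum = 42 + 41 + 32 + 35 + 28 = 178

ANSWER: 178


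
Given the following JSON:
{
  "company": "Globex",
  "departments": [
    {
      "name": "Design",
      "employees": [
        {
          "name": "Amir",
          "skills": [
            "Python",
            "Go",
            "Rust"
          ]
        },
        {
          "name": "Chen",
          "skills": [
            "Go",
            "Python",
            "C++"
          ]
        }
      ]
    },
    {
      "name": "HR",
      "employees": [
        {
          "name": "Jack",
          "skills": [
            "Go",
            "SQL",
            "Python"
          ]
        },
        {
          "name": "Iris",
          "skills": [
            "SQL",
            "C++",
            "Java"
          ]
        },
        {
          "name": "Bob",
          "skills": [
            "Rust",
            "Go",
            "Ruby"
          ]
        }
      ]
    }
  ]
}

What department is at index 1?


Path: departments[1].name
Value: HR

ANSWER: HR


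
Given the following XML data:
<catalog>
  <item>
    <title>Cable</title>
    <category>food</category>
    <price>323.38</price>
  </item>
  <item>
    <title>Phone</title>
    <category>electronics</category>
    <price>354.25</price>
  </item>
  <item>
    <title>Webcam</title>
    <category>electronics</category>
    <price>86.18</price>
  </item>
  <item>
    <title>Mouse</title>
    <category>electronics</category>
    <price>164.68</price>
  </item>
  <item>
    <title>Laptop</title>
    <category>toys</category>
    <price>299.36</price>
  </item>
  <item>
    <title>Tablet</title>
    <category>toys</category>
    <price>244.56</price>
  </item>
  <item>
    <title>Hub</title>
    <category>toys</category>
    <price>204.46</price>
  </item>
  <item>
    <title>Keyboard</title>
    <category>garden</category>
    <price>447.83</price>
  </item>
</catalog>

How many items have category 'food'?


Scanning <item> elements for <category>food</category>:
  Item 1: Cable -> MATCH
Count: 1

ANSWER: 1


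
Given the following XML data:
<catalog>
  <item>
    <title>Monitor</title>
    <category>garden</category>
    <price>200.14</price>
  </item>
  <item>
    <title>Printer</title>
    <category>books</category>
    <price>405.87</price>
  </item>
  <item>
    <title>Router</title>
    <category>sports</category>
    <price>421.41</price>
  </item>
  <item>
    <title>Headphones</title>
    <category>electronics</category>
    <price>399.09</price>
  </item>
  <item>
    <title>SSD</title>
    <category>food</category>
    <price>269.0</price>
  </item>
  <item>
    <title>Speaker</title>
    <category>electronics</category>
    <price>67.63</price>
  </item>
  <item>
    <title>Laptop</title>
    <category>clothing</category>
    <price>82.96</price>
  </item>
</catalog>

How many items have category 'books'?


Scanning <item> elements for <category>books</category>:
  Item 2: Printer -> MATCH
Count: 1

ANSWER: 1


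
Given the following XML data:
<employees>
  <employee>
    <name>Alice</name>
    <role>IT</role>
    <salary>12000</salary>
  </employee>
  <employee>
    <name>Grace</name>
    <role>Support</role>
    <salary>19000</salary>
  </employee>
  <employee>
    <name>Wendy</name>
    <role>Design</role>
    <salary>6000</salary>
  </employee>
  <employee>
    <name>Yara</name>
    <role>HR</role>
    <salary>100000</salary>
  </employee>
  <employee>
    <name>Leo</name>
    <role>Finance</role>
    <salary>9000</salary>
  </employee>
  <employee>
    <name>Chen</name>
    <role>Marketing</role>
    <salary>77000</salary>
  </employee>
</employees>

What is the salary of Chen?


Searching for <employee> with <name>Chen</name>
Found at position 6
<salary>77000</salary>

ANSWER: 77000


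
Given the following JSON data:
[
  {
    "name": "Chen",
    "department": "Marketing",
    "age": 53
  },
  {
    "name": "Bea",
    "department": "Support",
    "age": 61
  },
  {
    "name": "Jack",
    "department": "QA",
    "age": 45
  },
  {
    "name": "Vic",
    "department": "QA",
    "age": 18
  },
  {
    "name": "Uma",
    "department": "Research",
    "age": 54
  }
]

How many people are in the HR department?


Scanning records for department = HR
  No matches found
Count: 0

ANSWER: 0


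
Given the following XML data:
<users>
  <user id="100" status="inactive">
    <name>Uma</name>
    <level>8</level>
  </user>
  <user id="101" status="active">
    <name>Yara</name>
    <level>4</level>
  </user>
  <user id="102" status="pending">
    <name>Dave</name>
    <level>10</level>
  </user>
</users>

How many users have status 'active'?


Counting users with status='active':
  Yara (id=101) -> MATCH
Count: 1

ANSWER: 1


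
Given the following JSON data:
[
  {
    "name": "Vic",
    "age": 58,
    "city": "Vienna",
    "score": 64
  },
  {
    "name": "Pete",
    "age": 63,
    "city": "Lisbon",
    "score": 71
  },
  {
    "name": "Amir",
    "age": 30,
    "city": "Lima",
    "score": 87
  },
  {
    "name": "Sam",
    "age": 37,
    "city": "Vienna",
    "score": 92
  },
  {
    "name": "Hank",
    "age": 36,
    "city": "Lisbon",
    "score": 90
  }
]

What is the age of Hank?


Looking up record where name = Hank
Record index: 4
Field 'age' = 36

ANSWER: 36


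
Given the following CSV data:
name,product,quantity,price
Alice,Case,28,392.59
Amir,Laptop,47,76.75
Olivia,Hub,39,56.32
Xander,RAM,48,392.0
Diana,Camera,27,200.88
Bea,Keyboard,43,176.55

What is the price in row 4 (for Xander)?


Row 4: Xander
Column 'price' = 392.0

ANSWER: 392.0


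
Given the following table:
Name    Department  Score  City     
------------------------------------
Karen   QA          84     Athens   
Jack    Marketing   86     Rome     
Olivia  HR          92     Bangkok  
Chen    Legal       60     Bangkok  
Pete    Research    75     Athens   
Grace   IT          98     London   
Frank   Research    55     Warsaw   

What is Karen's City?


Row 1: Karen
City = Athens

ANSWER: Athens


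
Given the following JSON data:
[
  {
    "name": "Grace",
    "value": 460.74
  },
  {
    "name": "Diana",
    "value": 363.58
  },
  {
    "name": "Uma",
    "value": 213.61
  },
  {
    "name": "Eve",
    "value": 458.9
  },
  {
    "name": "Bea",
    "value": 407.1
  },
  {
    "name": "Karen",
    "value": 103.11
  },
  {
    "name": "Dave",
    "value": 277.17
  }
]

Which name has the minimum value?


Comparing values:
  Grace: 460.74
  Diana: 363.58
  Uma: 213.61
  Eve: 458.9
  Bea: 407.1
  Karen: 103.11
  Dave: 277.17
Minimum: Karen (103.11)

ANSWER: Karen


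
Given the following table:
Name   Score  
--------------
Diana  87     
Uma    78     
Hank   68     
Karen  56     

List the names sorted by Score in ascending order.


Sorting by Score (ascending):
  Karen: 56
  Hank: 68
  Uma: 78
  Diana: 87


ANSWER: Karen, Hank, Uma, Diana


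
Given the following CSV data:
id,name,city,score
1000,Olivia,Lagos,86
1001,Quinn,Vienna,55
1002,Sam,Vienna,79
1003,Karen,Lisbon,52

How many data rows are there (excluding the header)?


Counting rows (excluding header):
Header: id,name,city,score
Data rows: 4

ANSWER: 4


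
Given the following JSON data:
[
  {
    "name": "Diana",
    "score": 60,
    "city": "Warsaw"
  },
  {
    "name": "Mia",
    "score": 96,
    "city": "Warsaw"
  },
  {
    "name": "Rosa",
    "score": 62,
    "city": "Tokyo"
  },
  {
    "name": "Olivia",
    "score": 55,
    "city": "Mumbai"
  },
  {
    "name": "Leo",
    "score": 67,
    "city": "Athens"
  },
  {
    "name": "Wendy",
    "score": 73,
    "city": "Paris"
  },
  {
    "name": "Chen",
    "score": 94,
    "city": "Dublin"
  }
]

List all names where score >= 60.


Filtering records where score >= 60:
  Diana (score=60) -> YES
  Mia (score=96) -> YES
  Rosa (score=62) -> YES
  Olivia (score=55) -> no
  Leo (score=67) -> YES
  Wendy (score=73) -> YES
  Chen (score=94) -> YES


ANSWER: Diana, Mia, Rosa, Leo, Wendy, Chen


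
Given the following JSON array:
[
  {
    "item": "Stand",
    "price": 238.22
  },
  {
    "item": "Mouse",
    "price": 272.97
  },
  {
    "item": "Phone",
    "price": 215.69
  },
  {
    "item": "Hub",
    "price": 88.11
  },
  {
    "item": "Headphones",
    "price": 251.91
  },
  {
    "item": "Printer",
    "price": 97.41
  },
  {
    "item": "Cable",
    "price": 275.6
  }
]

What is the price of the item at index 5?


Array index 5 -> Printer
price = 97.41

ANSWER: 97.41


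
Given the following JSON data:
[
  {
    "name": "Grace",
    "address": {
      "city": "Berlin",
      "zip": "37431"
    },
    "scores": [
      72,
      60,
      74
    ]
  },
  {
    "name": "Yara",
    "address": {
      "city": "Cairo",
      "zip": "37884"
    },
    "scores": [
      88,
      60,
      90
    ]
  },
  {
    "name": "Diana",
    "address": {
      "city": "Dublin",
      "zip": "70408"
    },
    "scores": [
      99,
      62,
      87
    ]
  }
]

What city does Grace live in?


Path: records[0].address.city
Value: Berlin

ANSWER: Berlin


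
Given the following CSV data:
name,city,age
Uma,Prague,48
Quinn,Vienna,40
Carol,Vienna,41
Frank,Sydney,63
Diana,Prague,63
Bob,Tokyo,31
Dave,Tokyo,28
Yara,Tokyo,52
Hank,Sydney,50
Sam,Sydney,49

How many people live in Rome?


Scanning city column for 'Rome':
Total matches: 0

ANSWER: 0


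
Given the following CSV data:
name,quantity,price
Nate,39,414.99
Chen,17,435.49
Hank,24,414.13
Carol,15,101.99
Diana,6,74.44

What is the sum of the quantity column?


Values in 'quantity' column:
  Row 1: 39
  Row 2: 17
  Row 3: 24
  Row 4: 15
  Row 5: 6
Sum = 39 + 17 + 24 + 15 + 6 = 101

ANSWER: 101


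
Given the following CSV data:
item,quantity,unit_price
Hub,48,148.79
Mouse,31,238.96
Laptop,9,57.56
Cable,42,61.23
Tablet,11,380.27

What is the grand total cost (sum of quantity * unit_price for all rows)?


Computing row totals:
  Hub: 48 * 148.79 = 7141.92
  Mouse: 31 * 238.96 = 7407.76
  Laptop: 9 * 57.56 = 518.04
  Cable: 42 * 61.23 = 2571.66
  Tablet: 11 * 380.27 = 4182.97
Grand total = 7141.92 + 7407.76 + 518.04 + 2571.66 + 4182.97 = 21822.35

ANSWER: 21822.35


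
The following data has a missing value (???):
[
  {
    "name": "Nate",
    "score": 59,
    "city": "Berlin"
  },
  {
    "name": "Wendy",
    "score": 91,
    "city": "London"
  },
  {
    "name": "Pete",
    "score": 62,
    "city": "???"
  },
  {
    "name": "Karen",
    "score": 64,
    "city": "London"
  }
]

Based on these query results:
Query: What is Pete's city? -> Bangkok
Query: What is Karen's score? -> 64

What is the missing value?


The missing value is Pete's city
From query: Pete's city = Bangkok

ANSWER: Bangkok


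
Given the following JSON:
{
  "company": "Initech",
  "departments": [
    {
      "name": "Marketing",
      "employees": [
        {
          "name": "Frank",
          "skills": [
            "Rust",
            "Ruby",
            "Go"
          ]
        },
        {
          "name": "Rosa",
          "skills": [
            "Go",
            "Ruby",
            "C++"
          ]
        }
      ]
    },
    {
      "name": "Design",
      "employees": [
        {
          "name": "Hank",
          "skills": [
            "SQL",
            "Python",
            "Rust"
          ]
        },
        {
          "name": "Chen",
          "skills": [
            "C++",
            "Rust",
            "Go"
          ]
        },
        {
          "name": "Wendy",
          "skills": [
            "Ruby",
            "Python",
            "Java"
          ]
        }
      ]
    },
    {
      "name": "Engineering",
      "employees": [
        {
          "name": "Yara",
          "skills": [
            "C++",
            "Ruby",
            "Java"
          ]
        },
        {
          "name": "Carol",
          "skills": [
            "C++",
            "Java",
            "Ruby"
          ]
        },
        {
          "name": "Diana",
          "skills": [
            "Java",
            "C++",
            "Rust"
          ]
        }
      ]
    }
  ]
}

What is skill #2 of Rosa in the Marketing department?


Path: departments[0].employees[1].skills[1]
Value: Ruby

ANSWER: Ruby


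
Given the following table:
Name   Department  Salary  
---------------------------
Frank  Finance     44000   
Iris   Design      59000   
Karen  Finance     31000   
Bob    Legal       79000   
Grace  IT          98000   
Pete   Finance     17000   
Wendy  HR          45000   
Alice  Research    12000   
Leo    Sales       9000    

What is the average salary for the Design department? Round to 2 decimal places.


Design department members:
  Iris: 59000
Sum = 59000
Count = 1
Average = 59000 / 1 = 59000.00

ANSWER: 59000.00


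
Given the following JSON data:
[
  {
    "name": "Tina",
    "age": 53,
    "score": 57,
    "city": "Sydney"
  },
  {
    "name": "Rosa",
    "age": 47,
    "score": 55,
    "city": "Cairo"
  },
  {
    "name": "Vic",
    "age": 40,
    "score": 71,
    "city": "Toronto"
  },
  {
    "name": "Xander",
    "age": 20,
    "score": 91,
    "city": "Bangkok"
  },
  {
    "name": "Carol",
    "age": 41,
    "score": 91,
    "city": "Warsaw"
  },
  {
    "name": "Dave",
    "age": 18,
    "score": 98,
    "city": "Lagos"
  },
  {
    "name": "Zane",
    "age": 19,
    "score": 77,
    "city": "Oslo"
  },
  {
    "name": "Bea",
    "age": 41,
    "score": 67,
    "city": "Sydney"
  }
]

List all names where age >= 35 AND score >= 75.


Checking both conditions:
  Tina (age=53, score=57) -> no
  Rosa (age=47, score=55) -> no
  Vic (age=40, score=71) -> no
  Xander (age=20, score=91) -> no
  Carol (age=41, score=91) -> YES
  Dave (age=18, score=98) -> no
  Zane (age=19, score=77) -> no
  Bea (age=41, score=67) -> no


ANSWER: Carol


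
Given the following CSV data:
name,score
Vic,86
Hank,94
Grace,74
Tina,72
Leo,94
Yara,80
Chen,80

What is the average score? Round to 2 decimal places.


Scores: 86, 94, 74, 72, 94, 80, 80
Sum = 580
Count = 7
Average = 580 / 7 = 82.86

ANSWER: 82.86


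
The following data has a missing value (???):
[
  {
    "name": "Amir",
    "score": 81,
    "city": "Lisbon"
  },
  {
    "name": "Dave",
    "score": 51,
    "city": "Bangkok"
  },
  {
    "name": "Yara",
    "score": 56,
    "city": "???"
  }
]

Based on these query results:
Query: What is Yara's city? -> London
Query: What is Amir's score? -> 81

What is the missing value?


The missing value is Yara's city
From query: Yara's city = London

ANSWER: London


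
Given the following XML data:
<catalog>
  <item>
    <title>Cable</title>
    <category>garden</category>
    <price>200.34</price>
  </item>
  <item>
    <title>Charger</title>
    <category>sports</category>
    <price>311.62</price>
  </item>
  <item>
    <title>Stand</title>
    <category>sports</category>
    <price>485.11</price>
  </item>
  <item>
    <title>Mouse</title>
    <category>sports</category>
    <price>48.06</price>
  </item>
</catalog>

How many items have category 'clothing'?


Scanning <item> elements for <category>clothing</category>:
Count: 0

ANSWER: 0


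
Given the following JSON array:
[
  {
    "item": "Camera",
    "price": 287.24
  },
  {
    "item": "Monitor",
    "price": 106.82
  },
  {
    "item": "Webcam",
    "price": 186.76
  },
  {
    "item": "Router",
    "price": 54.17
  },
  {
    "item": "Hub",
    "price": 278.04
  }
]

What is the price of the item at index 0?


Array index 0 -> Camera
price = 287.24

ANSWER: 287.24


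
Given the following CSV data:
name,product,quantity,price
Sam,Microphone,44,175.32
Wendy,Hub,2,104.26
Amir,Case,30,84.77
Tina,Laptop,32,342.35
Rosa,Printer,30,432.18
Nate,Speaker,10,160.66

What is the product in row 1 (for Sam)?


Row 1: Sam
Column 'product' = Microphone

ANSWER: Microphone


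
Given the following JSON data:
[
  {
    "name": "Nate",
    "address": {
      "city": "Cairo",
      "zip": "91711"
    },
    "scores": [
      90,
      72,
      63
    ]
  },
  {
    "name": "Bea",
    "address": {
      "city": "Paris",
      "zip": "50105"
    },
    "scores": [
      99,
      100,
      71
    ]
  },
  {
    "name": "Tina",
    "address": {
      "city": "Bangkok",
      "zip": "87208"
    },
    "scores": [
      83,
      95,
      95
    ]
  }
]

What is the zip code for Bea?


Path: records[1].address.zip
Value: 50105

ANSWER: 50105


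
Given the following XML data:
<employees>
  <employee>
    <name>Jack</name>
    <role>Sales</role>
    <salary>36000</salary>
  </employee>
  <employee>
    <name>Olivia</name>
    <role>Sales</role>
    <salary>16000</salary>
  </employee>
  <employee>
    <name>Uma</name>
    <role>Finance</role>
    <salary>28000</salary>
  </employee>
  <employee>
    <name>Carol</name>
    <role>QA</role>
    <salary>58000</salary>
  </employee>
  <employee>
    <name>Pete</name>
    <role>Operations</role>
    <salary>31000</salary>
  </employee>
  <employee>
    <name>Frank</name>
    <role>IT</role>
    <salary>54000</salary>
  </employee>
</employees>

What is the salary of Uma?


Searching for <employee> with <name>Uma</name>
Found at position 3
<salary>28000</salary>

ANSWER: 28000


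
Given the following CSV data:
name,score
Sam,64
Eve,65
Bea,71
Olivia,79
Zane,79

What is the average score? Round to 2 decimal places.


Scores: 64, 65, 71, 79, 79
Sum = 358
Count = 5
Average = 358 / 5 = 71.60

ANSWER: 71.60


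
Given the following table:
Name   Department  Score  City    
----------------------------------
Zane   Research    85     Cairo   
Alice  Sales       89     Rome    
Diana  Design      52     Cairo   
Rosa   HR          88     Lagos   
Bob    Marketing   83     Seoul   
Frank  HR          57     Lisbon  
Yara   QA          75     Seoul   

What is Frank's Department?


Row 6: Frank
Department = HR

ANSWER: HR


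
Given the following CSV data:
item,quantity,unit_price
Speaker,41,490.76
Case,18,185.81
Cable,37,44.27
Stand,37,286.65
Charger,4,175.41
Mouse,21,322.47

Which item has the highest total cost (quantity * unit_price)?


Computing row totals:
  Speaker: 20121.16
  Case: 3344.58
  Cable: 1637.99
  Stand: 10606.05
  Charger: 701.64
  Mouse: 6771.87
Maximum: Speaker (20121.16)

ANSWER: Speaker


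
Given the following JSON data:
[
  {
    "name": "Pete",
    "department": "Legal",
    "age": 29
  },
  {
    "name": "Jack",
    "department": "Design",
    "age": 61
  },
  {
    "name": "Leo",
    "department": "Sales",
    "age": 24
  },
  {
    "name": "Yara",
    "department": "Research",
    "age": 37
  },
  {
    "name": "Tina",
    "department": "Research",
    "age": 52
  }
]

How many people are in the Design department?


Scanning records for department = Design
  Record 1: Jack
Count: 1

ANSWER: 1


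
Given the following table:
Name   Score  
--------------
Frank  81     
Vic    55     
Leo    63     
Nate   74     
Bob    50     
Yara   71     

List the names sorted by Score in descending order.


Sorting by Score (descending):
  Frank: 81
  Nate: 74
  Yara: 71
  Leo: 63
  Vic: 55
  Bob: 50


ANSWER: Frank, Nate, Yara, Leo, Vic, Bob


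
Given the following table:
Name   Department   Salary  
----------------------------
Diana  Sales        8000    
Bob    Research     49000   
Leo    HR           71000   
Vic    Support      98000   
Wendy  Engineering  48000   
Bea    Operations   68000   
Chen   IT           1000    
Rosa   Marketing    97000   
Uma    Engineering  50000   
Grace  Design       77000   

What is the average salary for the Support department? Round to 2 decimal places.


Support department members:
  Vic: 98000
Sum = 98000
Count = 1
Average = 98000 / 1 = 98000.00

ANSWER: 98000.00


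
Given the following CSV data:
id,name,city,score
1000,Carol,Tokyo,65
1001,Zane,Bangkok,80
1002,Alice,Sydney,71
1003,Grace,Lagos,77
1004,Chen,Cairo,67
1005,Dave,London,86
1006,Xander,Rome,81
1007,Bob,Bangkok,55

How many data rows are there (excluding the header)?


Counting rows (excluding header):
Header: id,name,city,score
Data rows: 8

ANSWER: 8


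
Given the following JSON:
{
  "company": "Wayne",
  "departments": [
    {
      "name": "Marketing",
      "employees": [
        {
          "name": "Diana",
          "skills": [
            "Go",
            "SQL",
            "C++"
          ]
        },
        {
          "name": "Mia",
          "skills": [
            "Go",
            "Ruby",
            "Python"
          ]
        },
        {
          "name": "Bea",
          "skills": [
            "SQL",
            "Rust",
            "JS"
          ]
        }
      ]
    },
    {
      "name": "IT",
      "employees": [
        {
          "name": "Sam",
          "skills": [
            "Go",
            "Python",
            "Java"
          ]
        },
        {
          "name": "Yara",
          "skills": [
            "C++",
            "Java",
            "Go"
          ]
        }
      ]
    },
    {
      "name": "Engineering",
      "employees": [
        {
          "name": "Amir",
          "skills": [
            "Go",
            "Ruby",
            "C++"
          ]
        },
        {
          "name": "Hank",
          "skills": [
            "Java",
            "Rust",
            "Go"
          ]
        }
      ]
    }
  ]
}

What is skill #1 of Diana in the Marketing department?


Path: departments[0].employees[0].skills[0]
Value: Go

ANSWER: Go


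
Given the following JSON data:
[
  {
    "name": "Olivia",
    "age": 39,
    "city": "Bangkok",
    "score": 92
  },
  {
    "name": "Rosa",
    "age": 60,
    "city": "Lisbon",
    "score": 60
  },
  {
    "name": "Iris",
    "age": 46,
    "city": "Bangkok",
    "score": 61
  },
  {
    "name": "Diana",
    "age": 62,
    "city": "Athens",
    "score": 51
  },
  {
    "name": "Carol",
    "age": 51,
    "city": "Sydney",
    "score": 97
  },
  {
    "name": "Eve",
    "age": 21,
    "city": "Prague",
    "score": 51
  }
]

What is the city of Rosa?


Looking up record where name = Rosa
Record index: 1
Field 'city' = Lisbon

ANSWER: Lisbon


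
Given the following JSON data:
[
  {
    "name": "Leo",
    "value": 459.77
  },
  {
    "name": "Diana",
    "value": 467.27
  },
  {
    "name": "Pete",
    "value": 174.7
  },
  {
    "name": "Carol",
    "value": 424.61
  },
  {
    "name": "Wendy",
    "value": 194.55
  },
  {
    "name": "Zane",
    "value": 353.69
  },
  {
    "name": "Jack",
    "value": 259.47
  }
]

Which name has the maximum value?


Comparing values:
  Leo: 459.77
  Diana: 467.27
  Pete: 174.7
  Carol: 424.61
  Wendy: 194.55
  Zane: 353.69
  Jack: 259.47
Maximum: Diana (467.27)

ANSWER: Diana


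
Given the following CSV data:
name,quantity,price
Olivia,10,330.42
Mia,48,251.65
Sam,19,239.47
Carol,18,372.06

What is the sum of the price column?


Values in 'price' column:
  Row 1: 330.42
  Row 2: 251.65
  Row 3: 239.47
  Row 4: 372.06
Sum = 330.42 + 251.65 + 239.47 + 372.06 = 1193.6

ANSWER: 1193.6


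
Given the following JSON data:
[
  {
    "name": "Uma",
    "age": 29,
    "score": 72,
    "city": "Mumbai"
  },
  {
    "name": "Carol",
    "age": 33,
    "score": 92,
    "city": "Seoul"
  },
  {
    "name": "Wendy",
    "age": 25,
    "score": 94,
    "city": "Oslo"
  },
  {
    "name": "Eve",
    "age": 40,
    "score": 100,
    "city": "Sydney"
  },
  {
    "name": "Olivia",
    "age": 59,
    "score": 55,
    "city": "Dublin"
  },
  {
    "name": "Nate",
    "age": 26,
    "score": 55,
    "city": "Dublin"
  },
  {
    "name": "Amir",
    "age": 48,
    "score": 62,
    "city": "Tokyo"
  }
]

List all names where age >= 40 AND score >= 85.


Checking both conditions:
  Uma (age=29, score=72) -> no
  Carol (age=33, score=92) -> no
  Wendy (age=25, score=94) -> no
  Eve (age=40, score=100) -> YES
  Olivia (age=59, score=55) -> no
  Nate (age=26, score=55) -> no
  Amir (age=48, score=62) -> no


ANSWER: Eve


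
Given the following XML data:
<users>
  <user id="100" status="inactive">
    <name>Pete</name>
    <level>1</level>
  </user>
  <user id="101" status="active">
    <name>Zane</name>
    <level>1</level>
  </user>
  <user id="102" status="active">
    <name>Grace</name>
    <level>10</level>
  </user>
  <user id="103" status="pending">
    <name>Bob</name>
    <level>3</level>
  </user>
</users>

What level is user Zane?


Finding user: Zane
<level>1</level>

ANSWER: 1


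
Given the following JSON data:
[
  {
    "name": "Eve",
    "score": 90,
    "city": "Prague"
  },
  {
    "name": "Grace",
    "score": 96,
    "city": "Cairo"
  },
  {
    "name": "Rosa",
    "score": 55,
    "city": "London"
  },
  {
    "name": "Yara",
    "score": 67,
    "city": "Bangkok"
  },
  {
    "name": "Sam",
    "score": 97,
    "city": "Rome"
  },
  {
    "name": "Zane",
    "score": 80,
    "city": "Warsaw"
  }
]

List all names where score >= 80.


Filtering records where score >= 80:
  Eve (score=90) -> YES
  Grace (score=96) -> YES
  Rosa (score=55) -> no
  Yara (score=67) -> no
  Sam (score=97) -> YES
  Zane (score=80) -> YES


ANSWER: Eve, Grace, Sam, Zane


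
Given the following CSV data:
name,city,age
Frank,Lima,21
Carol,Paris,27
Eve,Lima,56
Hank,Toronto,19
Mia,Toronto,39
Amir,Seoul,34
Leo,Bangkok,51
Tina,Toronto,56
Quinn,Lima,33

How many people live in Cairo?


Scanning city column for 'Cairo':
Total matches: 0

ANSWER: 0


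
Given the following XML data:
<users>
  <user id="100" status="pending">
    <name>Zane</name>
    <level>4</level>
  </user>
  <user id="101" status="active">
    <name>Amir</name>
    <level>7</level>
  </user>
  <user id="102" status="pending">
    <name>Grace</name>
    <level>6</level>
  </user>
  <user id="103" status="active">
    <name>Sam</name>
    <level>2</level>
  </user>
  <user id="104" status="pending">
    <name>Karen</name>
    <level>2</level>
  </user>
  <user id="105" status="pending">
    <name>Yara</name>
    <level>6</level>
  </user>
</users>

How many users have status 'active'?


Counting users with status='active':
  Amir (id=101) -> MATCH
  Sam (id=103) -> MATCH
Count: 2

ANSWER: 2


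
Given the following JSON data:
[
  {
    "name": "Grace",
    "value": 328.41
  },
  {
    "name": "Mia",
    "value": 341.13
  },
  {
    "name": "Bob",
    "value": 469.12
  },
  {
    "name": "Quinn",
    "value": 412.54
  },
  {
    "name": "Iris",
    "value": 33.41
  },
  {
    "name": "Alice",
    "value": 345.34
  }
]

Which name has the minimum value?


Comparing values:
  Grace: 328.41
  Mia: 341.13
  Bob: 469.12
  Quinn: 412.54
  Iris: 33.41
  Alice: 345.34
Minimum: Iris (33.41)

ANSWER: Iris


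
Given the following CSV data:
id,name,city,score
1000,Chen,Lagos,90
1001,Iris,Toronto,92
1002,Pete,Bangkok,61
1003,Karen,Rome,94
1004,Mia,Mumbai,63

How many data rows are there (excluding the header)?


Counting rows (excluding header):
Header: id,name,city,score
Data rows: 5

ANSWER: 5


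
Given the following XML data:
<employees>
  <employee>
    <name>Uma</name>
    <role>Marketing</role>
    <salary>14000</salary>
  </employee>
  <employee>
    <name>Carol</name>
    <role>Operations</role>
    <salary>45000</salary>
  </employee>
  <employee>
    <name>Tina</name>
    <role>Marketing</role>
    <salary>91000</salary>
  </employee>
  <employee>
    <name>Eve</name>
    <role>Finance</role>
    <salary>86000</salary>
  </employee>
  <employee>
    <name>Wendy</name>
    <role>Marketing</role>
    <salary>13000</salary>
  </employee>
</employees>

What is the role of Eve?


Searching for <employee> with <name>Eve</name>
Found at position 4
<role>Finance</role>

ANSWER: Finance


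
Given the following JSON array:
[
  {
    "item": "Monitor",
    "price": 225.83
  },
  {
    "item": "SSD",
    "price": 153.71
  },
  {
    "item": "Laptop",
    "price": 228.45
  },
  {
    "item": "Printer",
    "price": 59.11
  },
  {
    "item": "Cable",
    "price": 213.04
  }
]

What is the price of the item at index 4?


Array index 4 -> Cable
price = 213.04

ANSWER: 213.04


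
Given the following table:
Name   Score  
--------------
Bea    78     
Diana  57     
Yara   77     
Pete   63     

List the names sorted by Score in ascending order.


Sorting by Score (ascending):
  Diana: 57
  Pete: 63
  Yara: 77
  Bea: 78


ANSWER: Diana, Pete, Yara, Bea


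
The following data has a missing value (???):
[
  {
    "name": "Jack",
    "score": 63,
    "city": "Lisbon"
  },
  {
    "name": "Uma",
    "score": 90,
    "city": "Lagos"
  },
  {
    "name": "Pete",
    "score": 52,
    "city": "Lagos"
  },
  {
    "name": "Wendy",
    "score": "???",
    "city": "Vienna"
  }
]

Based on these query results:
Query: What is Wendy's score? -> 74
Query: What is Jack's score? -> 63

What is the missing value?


The missing value is Wendy's score
From query: Wendy's score = 74

ANSWER: 74


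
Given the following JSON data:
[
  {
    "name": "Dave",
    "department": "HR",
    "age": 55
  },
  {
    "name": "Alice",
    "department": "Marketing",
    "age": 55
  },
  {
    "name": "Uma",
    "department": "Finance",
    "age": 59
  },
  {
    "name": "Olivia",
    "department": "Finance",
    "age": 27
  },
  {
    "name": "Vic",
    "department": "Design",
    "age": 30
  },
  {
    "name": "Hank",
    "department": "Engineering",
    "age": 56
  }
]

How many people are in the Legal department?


Scanning records for department = Legal
  No matches found
Count: 0

ANSWER: 0


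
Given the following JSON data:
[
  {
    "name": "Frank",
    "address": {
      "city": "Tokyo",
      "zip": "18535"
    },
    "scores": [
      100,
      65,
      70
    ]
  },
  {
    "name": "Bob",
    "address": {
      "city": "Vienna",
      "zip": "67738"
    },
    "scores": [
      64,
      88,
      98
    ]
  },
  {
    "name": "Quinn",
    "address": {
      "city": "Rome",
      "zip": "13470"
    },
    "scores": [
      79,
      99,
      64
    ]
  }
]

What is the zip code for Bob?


Path: records[1].address.zip
Value: 67738

ANSWER: 67738
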